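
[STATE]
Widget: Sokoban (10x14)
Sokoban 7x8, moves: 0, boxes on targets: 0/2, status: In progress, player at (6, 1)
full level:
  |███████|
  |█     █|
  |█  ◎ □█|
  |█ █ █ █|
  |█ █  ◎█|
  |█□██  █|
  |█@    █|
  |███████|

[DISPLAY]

███████   
█     █   
█  ◎ □█   
█ █ █ █   
█ █  ◎█   
█□██  █   
█@    █   
███████   
Moves: 0  
          
          
          
          
          


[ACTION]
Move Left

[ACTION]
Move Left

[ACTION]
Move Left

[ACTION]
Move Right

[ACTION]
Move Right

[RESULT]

███████   
█     █   
█  ◎ □█   
█ █ █ █   
█ █  ◎█   
█□██  █   
█  @  █   
███████   
Moves: 2  
          
          
          
          
          


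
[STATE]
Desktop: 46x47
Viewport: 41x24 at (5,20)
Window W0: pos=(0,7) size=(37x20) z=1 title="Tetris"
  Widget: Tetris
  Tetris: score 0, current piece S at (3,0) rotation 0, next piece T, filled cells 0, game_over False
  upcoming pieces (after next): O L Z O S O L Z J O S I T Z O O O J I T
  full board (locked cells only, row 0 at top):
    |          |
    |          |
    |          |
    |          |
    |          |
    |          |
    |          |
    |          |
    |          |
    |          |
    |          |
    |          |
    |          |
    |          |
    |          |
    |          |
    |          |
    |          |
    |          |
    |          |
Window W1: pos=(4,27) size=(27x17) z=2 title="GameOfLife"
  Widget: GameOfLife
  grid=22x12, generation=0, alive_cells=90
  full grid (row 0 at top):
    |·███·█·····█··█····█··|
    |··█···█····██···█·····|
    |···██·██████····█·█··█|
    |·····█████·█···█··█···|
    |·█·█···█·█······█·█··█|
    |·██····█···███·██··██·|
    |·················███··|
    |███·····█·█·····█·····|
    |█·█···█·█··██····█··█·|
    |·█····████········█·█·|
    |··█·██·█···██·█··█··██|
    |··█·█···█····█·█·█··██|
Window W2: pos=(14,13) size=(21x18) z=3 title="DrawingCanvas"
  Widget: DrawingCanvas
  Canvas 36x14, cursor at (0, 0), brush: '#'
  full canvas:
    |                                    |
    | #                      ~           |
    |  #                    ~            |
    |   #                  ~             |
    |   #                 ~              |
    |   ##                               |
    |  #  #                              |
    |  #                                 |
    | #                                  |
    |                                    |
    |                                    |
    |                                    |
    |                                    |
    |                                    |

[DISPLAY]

      │  ┃   #               ┃ ┃         
      │  ┃   ##              ┃ ┃         
      │  ┃  #  #             ┃ ┃         
      │  ┃  #                ┃ ┃         
      │  ┃ #                 ┃ ┃         
      │  ┃                   ┃ ┃         
━━━━━━━━━┃                   ┃━┛         
━━━━━━━━━┃                   ┃           
 GameOfLi┃                   ┃           
─────────┃                   ┃           
Gen: 0   ┗━━━━━━━━━━━━━━━━━━━┛           
·███·█·····█··█····█··   ┃               
··█···█····██···█·····   ┃               
···██·██████····█·█··█   ┃               
·····█████·█···█··█···   ┃               
·█·█···█·█······█·█··█   ┃               
·██····█···███·██··██·   ┃               
·················███··   ┃               
███·····█·█·····█·····   ┃               
█·█···█·█··██····█··█·   ┃               
·█····████········█·█·   ┃               
··█·██·█···██·█··█··██   ┃               
··█·█···█····█·█·█··██   ┃               
━━━━━━━━━━━━━━━━━━━━━━━━━┛               


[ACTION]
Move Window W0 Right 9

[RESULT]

    ┃    ┃   #               ┃          ┃
    ┃    ┃   ##              ┃          ┃
    ┃    ┃  #  #             ┃          ┃
    ┃    ┃  #                ┃          ┃
    ┃    ┃ #                 ┃          ┃
    ┃    ┃                   ┃          ┃
    ┗━━━━┃                   ┃━━━━━━━━━━┛
━━━━━━━━━┃                   ┃           
 GameOfLi┃                   ┃           
─────────┃                   ┃           
Gen: 0   ┗━━━━━━━━━━━━━━━━━━━┛           
·███·█·····█··█····█··   ┃               
··█···█····██···█·····   ┃               
···██·██████····█·█··█   ┃               
·····█████·█···█··█···   ┃               
·█·█···█·█······█·█··█   ┃               
·██····█···███·██··██·   ┃               
·················███··   ┃               
███·····█·█·····█·····   ┃               
█·█···█·█··██····█··█·   ┃               
·█····████········█·█·   ┃               
··█·██·█···██·█··█··██   ┃               
··█·█···█····█·█·█··██   ┃               
━━━━━━━━━━━━━━━━━━━━━━━━━┛               


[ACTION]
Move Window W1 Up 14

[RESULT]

·····████┃   #               ┃          ┃
·█·█···█·┃   ##              ┃          ┃
·██····█·┃  #  #             ┃          ┃
·········┃  #                ┃          ┃
███·····█┃ #                 ┃          ┃
█·█···█·█┃                   ┃          ┃
·█····███┃                   ┃━━━━━━━━━━┛
··█·██·█·┃                   ┃           
··█·█···█┃                   ┃           
━━━━━━━━━┃                   ┃           
         ┗━━━━━━━━━━━━━━━━━━━┛           
                                         
                                         
                                         
                                         
                                         
                                         
                                         
                                         
                                         
                                         
                                         
                                         
                                         


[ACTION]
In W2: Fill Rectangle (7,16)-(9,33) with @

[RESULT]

·····████┃   #               ┃          ┃
·█·█···█·┃   ##              ┃          ┃
·██····█·┃  #  #             ┃          ┃
·········┃  #             @@@┃          ┃
███·····█┃ #              @@@┃          ┃
█·█···█·█┃                @@@┃          ┃
·█····███┃                   ┃━━━━━━━━━━┛
··█·██·█·┃                   ┃           
··█·█···█┃                   ┃           
━━━━━━━━━┃                   ┃           
         ┗━━━━━━━━━━━━━━━━━━━┛           
                                         
                                         
                                         
                                         
                                         
                                         
                                         
                                         
                                         
                                         
                                         
                                         
                                         


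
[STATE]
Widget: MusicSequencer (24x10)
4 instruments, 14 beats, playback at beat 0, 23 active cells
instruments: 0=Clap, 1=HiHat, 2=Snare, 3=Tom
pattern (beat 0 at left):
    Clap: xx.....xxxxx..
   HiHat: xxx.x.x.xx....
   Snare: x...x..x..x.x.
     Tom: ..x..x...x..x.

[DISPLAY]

      ▼1234567890123    
  Clap██·····█████··    
 HiHat███·█·█·██····    
 Snare█···█··█··█·█·    
   Tom··█··█···█··█·    
                        
                        
                        
                        
                        


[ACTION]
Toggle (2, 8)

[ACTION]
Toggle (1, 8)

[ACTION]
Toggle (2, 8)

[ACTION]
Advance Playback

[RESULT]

      0▼234567890123    
  Clap██·····█████··    
 HiHat███·█·█··█····    
 Snare█···█··█··█·█·    
   Tom··█··█···█··█·    
                        
                        
                        
                        
                        


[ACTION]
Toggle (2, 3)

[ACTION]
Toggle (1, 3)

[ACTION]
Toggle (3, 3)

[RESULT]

      0▼234567890123    
  Clap██·····█████··    
 HiHat█████·█··█····    
 Snare█··██··█··█·█·    
   Tom··██·█···█··█·    
                        
                        
                        
                        
                        


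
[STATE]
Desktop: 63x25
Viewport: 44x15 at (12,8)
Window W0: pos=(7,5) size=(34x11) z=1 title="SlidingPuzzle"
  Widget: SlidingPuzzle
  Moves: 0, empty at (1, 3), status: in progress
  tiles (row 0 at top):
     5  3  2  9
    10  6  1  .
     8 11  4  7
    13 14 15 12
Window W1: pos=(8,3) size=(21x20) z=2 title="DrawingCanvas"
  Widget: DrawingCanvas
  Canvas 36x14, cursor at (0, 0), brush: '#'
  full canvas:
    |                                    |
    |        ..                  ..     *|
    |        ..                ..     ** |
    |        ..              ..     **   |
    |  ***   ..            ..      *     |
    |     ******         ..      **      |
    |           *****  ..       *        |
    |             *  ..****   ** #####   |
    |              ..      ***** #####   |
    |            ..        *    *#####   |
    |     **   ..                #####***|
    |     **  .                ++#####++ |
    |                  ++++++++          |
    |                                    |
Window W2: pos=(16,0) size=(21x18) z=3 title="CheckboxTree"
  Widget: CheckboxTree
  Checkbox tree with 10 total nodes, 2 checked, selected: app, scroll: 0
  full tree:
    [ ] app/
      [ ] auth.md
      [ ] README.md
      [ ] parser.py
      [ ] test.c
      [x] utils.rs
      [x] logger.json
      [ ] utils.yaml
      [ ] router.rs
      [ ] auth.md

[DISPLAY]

    ┃   [x] utils.rs    ┃   ┃               
    ┃   [x] logger.json ┃   ┃               
**  ┃   [ ] utils.yaml  ┃   ┃               
  **┃   [ ] router.rs   ┃   ┃               
    ┃   [ ] auth.md     ┃   ┃               
    ┃                   ┃   ┃               
    ┃                   ┃   ┃               
    ┃                   ┃━━━┛               
  **┃                   ┃                   
  **┗━━━━━━━━━━━━━━━━━━━┛                   
               +┃                           
                ┃                           
                ┃                           
                ┃                           
━━━━━━━━━━━━━━━━┛                           


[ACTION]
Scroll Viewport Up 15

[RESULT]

    ┏━━━━━━━━━━━━━━━━━━━┓                   
    ┃ CheckboxTree      ┃                   
    ┠───────────────────┨                   
━━━━┃>[-] app/          ┃                   
awin┃   [ ] auth.md     ┃                   
────┃   [ ] README.md   ┃━━━┓               
    ┃   [ ] parser.py   ┃   ┃               
    ┃   [ ] test.c      ┃───┨               
    ┃   [x] utils.rs    ┃   ┃               
    ┃   [x] logger.json ┃   ┃               
**  ┃   [ ] utils.yaml  ┃   ┃               
  **┃   [ ] router.rs   ┃   ┃               
    ┃   [ ] auth.md     ┃   ┃               
    ┃                   ┃   ┃               
    ┃                   ┃   ┃               


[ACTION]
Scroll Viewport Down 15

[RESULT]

**  ┃   [ ] utils.yaml  ┃   ┃               
  **┃   [ ] router.rs   ┃   ┃               
    ┃   [ ] auth.md     ┃   ┃               
    ┃                   ┃   ┃               
    ┃                   ┃   ┃               
    ┃                   ┃━━━┛               
  **┃                   ┃                   
  **┗━━━━━━━━━━━━━━━━━━━┛                   
               +┃                           
                ┃                           
                ┃                           
                ┃                           
━━━━━━━━━━━━━━━━┛                           
                                            
                                            


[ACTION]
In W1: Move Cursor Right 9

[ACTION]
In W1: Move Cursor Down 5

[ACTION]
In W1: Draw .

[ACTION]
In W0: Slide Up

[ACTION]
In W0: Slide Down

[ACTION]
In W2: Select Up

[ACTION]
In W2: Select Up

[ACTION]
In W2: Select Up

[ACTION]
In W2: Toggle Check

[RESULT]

**  ┃   [x] utils.yaml  ┃   ┃               
  **┃   [x] router.rs   ┃   ┃               
    ┃   [x] auth.md     ┃   ┃               
    ┃                   ┃   ┃               
    ┃                   ┃   ┃               
    ┃                   ┃━━━┛               
  **┃                   ┃                   
  **┗━━━━━━━━━━━━━━━━━━━┛                   
               +┃                           
                ┃                           
                ┃                           
                ┃                           
━━━━━━━━━━━━━━━━┛                           
                                            
                                            


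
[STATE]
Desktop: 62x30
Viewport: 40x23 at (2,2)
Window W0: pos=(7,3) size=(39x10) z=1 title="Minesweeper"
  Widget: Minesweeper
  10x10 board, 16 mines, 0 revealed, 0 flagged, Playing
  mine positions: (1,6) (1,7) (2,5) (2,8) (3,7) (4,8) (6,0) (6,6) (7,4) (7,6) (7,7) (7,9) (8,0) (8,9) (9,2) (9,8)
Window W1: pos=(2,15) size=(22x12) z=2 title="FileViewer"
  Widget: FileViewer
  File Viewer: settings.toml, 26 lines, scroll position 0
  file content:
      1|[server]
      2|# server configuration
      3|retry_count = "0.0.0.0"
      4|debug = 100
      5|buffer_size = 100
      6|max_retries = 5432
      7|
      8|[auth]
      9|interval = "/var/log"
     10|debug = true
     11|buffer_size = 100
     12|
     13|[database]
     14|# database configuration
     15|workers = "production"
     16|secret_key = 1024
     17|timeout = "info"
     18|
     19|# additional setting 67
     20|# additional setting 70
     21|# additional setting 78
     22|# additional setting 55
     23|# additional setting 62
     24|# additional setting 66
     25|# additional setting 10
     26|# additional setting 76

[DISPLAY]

                                        
     ┏━━━━━━━━━━━━━━━━━━━━━━━━━━━━━━━━━━
     ┃ Minesweeper                      
     ┠──────────────────────────────────
     ┃■■■■■■■■■■                        
     ┃■■■■■■■■■■                        
     ┃■■■■■■■■■■                        
     ┃■■■■■■■■■■                        
     ┃■■■■■■■■■■                        
     ┃■■■■■■■■■■                        
     ┗━━━━━━━━━━━━━━━━━━━━━━━━━━━━━━━━━━
                                        
                                        
┏━━━━━━━━━━━━━━━━━━━━┓                  
┃ FileViewer         ┃                  
┠────────────────────┨                  
┃[server]           ▲┃                  
┃# server configurat█┃                  
┃retry_count = "0.0.░┃                  
┃debug = 100        ░┃                  
┃buffer_size = 100  ░┃                  
┃max_retries = 5432 ░┃                  
┃                   ░┃                  


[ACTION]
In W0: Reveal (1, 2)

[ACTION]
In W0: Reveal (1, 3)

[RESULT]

                                        
     ┏━━━━━━━━━━━━━━━━━━━━━━━━━━━━━━━━━━
     ┃ Minesweeper                      
     ┠──────────────────────────────────
     ┃     1■■■■                        
     ┃    12■■■■                        
     ┃    1■■■■■                        
     ┃    112■■■                        
     ┃      1■■■                        
     ┃11   11■■■                        
     ┗━━━━━━━━━━━━━━━━━━━━━━━━━━━━━━━━━━
                                        
                                        
┏━━━━━━━━━━━━━━━━━━━━┓                  
┃ FileViewer         ┃                  
┠────────────────────┨                  
┃[server]           ▲┃                  
┃# server configurat█┃                  
┃retry_count = "0.0.░┃                  
┃debug = 100        ░┃                  
┃buffer_size = 100  ░┃                  
┃max_retries = 5432 ░┃                  
┃                   ░┃                  


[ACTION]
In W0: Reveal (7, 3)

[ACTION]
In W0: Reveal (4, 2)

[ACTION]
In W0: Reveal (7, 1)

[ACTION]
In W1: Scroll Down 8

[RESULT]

                                        
     ┏━━━━━━━━━━━━━━━━━━━━━━━━━━━━━━━━━━
     ┃ Minesweeper                      
     ┠──────────────────────────────────
     ┃     1■■■■                        
     ┃    12■■■■                        
     ┃    1■■■■■                        
     ┃    112■■■                        
     ┃      1■■■                        
     ┃11   11■■■                        
     ┗━━━━━━━━━━━━━━━━━━━━━━━━━━━━━━━━━━
                                        
                                        
┏━━━━━━━━━━━━━━━━━━━━┓                  
┃ FileViewer         ┃                  
┠────────────────────┨                  
┃interval = "/var/lo▲┃                  
┃debug = true       ░┃                  
┃buffer_size = 100  ░┃                  
┃                   █┃                  
┃[database]         ░┃                  
┃# database configur░┃                  
┃workers = "producti░┃                  


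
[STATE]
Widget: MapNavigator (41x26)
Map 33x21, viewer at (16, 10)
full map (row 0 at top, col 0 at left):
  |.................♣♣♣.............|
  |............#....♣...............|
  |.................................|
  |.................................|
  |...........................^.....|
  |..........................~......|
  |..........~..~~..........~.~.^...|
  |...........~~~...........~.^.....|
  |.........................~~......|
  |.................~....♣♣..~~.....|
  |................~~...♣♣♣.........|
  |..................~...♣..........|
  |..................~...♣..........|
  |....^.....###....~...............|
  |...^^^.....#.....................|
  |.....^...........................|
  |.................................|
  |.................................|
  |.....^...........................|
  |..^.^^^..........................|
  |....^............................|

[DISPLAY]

                                         
                                         
                                         
    .................♣♣♣.............    
    ............#....♣...............    
    .................................    
    .................................    
    ...........................^.....    
    ..........................~......    
    ..........~..~~..........~.~.^...    
    ...........~~~...........~.^.....    
    .........................~~......    
    .................~....♣♣..~~.....    
    ................@~...♣♣♣.........    
    ..................~...♣..........    
    ..................~...♣..........    
    ....^.....###....~...............    
    ...^^^.....#.....................    
    .....^...........................    
    .................................    
    .................................    
    .....^...........................    
    ..^.^^^..........................    
    ....^............................    
                                         
                                         


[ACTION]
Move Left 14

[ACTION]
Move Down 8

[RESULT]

                  .......................
                  ..........~..~~........
                  ...........~~~.........
                  .......................
                  .................~....♣
                  ................~~...♣♣
                  ..................~...♣
                  ..................~...♣
                  ....^.....###....~.....
                  ...^^^.....#...........
                  .....^.................
                  .......................
                  .......................
                  ..@..^.................
                  ..^.^^^................
                  ....^..................
                                         
                                         
                                         
                                         
                                         
                                         
                                         
                                         
                                         
                                         


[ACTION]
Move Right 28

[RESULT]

................~......                  
~..~~..........~.~.^...                  
.~~~...........~.^.....                  
...............~~......                  
.......~....♣♣..~~.....                  
......~~...♣♣♣.........                  
........~...♣..........                  
........~...♣..........                  
###....~...............                  
.#.....................                  
.......................                  
.......................                  
.......................                  
....................@..                  
.......................                  
.......................                  
                                         
                                         
                                         
                                         
                                         
                                         
                                         
                                         
                                         
                                         


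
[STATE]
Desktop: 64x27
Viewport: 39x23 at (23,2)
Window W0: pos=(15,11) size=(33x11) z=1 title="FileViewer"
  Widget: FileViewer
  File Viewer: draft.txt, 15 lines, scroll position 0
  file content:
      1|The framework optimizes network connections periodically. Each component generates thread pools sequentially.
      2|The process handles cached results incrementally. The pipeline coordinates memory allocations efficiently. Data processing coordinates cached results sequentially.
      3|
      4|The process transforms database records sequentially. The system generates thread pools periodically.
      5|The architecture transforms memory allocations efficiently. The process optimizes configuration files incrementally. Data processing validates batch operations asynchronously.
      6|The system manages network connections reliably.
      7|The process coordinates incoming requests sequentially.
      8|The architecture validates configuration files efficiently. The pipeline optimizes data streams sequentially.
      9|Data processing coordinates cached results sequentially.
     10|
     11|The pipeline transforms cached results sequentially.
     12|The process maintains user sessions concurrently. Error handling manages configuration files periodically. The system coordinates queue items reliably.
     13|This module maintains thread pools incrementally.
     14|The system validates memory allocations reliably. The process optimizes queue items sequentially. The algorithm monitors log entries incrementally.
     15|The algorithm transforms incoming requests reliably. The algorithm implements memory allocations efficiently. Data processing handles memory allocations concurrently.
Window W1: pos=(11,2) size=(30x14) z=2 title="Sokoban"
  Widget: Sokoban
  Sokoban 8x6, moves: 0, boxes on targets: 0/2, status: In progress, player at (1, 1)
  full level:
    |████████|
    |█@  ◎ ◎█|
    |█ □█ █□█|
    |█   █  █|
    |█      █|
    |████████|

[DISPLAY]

━━━━━━━━━━━━━━━━━┓                     
                 ┃                     
─────────────────┨                     
                 ┃                     
                 ┃                     
                 ┃                     
                 ┃                     
                 ┃                     
                 ┃                     
/2               ┃━━━━━━┓              
                 ┃      ┃              
                 ┃──────┨              
                 ┃etwor▲┃              
━━━━━━━━━━━━━━━━━┛d res█┃              
                       ░┃              
cess transforms databas░┃              
hitecture transforms me░┃              
tem manages network con░┃              
cess coordinates incomi▼┃              
━━━━━━━━━━━━━━━━━━━━━━━━┛              
                                       
                                       
                                       


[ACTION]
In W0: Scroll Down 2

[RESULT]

━━━━━━━━━━━━━━━━━┓                     
                 ┃                     
─────────────────┨                     
                 ┃                     
                 ┃                     
                 ┃                     
                 ┃                     
                 ┃                     
                 ┃                     
/2               ┃━━━━━━┓              
                 ┃      ┃              
                 ┃──────┨              
                 ┃     ▲┃              
━━━━━━━━━━━━━━━━━┛tabas░┃              
hitecture transforms me█┃              
tem manages network con░┃              
cess coordinates incomi░┃              
hitecture validates con░┃              
ocessing coordinates ca▼┃              
━━━━━━━━━━━━━━━━━━━━━━━━┛              
                                       
                                       
                                       


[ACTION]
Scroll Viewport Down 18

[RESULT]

─────────────────┨                     
                 ┃                     
                 ┃                     
                 ┃                     
                 ┃                     
                 ┃                     
                 ┃                     
/2               ┃━━━━━━┓              
                 ┃      ┃              
                 ┃──────┨              
                 ┃     ▲┃              
━━━━━━━━━━━━━━━━━┛tabas░┃              
hitecture transforms me█┃              
tem manages network con░┃              
cess coordinates incomi░┃              
hitecture validates con░┃              
ocessing coordinates ca▼┃              
━━━━━━━━━━━━━━━━━━━━━━━━┛              
                                       
                                       
                                       
                                       
                                       


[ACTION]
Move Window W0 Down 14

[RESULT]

─────────────────┨                     
                 ┃                     
                 ┃                     
                 ┃                     
                 ┃                     
                 ┃                     
                 ┃                     
/2               ┃                     
                 ┃                     
                 ┃                     
                 ┃                     
━━━━━━━━━━━━━━━━━┛                     
━━━━━━━━━━━━━━━━━━━━━━━━┓              
ewer                    ┃              
────────────────────────┨              
                       ▲┃              
cess transforms databas░┃              
hitecture transforms me█┃              
tem manages network con░┃              
cess coordinates incomi░┃              
hitecture validates con░┃              
ocessing coordinates ca▼┃              
━━━━━━━━━━━━━━━━━━━━━━━━┛              


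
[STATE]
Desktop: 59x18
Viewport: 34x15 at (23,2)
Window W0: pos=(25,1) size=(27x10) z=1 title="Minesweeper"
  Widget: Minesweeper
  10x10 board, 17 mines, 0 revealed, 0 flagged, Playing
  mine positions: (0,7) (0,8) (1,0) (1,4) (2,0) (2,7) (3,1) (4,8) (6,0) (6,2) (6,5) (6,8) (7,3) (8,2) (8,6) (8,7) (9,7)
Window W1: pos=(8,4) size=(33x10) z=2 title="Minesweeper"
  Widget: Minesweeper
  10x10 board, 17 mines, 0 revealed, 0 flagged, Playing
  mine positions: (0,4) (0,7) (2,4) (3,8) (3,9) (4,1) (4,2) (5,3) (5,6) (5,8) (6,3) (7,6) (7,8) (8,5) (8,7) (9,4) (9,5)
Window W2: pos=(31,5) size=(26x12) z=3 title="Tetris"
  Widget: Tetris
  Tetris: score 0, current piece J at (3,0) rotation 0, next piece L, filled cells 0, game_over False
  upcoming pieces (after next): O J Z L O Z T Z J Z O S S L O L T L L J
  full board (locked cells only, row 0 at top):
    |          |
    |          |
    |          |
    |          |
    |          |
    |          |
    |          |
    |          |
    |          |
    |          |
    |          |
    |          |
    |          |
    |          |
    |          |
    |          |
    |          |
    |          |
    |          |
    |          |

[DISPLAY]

  ┃ Minesweeper             ┃     
  ┠─────────────────────────┨     
━━━━━━━━━━━━━━━━━┓          ┃     
        ┏━━━━━━━━━━━━━━━━━━━━━━━━┓
────────┃ Tetris                 ┃
        ┠────────────────────────┨
        ┃          │Next:        ┃
        ┃          │  ▒          ┃
        ┃          │▒▒▒          ┃
        ┃          │             ┃
        ┃          │             ┃
━━━━━━━━┃          │             ┃
        ┃          │Score:       ┃
        ┃          │0            ┃
        ┗━━━━━━━━━━━━━━━━━━━━━━━━┛


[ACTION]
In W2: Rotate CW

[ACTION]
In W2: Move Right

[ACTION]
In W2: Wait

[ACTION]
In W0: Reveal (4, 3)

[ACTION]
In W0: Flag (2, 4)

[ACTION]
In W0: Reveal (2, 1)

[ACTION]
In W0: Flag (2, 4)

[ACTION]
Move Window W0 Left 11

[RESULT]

eper             ┃                
─────────────────┨                
━━━━━━━━━━━━━━━━━┓                
        ┏━━━━━━━━━━━━━━━━━━━━━━━━┓
────────┃ Tetris                 ┃
        ┠────────────────────────┨
        ┃          │Next:        ┃
        ┃          │  ▒          ┃
        ┃          │▒▒▒          ┃
        ┃          │             ┃
        ┃          │             ┃
━━━━━━━━┃          │             ┃
        ┃          │Score:       ┃
        ┃          │0            ┃
        ┗━━━━━━━━━━━━━━━━━━━━━━━━┛


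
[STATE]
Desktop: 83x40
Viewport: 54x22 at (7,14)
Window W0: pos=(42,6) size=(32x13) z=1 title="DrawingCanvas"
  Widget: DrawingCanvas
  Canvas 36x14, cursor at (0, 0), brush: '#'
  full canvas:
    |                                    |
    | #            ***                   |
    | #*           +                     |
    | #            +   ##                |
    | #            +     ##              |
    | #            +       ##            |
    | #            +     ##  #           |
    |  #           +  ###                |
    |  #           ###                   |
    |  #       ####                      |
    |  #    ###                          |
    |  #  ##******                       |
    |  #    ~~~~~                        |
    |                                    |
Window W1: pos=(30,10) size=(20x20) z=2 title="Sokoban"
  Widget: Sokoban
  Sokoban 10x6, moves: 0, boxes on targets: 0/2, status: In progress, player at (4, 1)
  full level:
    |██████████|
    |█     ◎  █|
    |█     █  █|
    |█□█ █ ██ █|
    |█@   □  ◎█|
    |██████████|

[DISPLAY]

                       ┃█     ◎  █        ┃       +   
                       ┃█     █  █        ┃       +   
                       ┃█□█ █ ██ █        ┃       +  #
                       ┃█@   □  ◎█        ┃       ### 
                       ┃██████████        ┃━━━━━━━━━━━
                       ┃Moves: 0  0/2     ┃           
                       ┃                  ┃           
                       ┃                  ┃           
                       ┃                  ┃           
                       ┃                  ┃           
                       ┃                  ┃           
                       ┃                  ┃           
                       ┃                  ┃           
                       ┃                  ┃           
                       ┃                  ┃           
                       ┗━━━━━━━━━━━━━━━━━━┛           
                                                      
                                                      
                                                      
                                                      
                                                      
                                                      


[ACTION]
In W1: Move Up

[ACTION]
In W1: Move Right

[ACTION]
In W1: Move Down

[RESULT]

                       ┃█     ◎  █        ┃       +   
                       ┃█□    █  █        ┃       +   
                       ┃█ █ █ ██ █        ┃       +  #
                       ┃█@   □  ◎█        ┃       ### 
                       ┃██████████        ┃━━━━━━━━━━━
                       ┃Moves: 2  0/2     ┃           
                       ┃                  ┃           
                       ┃                  ┃           
                       ┃                  ┃           
                       ┃                  ┃           
                       ┃                  ┃           
                       ┃                  ┃           
                       ┃                  ┃           
                       ┃                  ┃           
                       ┃                  ┃           
                       ┗━━━━━━━━━━━━━━━━━━┛           
                                                      
                                                      
                                                      
                                                      
                                                      
                                                      


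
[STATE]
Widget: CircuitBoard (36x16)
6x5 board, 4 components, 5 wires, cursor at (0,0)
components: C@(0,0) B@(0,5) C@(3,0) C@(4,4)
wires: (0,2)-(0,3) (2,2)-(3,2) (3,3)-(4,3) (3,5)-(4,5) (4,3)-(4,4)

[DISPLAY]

   0 1 2 3 4 5                      
0  [C]      · ─ ·       B           
                                    
1                                   
                                    
2           ·                       
            │                       
3   C       ·   ·       ·           
                │       │           
4               · ─ C   ·           
Cursor: (0,0)                       
                                    
                                    
                                    
                                    
                                    


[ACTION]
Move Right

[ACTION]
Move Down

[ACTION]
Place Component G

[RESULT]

   0 1 2 3 4 5                      
0   C       · ─ ·       B           
                                    
1      [G]                          
                                    
2           ·                       
            │                       
3   C       ·   ·       ·           
                │       │           
4               · ─ C   ·           
Cursor: (1,1)                       
                                    
                                    
                                    
                                    
                                    
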